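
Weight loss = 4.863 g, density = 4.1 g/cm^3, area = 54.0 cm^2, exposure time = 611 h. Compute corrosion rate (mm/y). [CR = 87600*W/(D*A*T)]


Apply the mm/y weight-loss relation: CR = 87600 * W / (D * A * T)
Numerator: 87600 * 4.863 = 425998.8
Denominator: 4.1 * 54.0 * 611 = 135275.4
CR = 425998.8 / 135275.4 = 3.14912 mm/y

3.14912 mm/y


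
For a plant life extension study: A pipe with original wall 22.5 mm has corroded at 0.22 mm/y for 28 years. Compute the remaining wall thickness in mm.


Remaining wall = original − CR × time
t = 22.5 − 0.22*28 = 22.5 − 6.16 = 16.34 mm

16.34 mm


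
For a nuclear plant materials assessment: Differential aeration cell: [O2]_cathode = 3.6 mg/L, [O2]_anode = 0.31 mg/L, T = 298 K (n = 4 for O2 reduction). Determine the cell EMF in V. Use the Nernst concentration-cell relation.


Apply the Nernst concentration-cell relation: E = (RT/nF)*ln(C_cathode/C_anode)
RT/nF = 8.314*298/(4*96485) = 0.00641958 V
ln(3.6/0.31) = 2.45212
E = 0.00641958 * 2.45212 = 0.01574 V

0.01574 V


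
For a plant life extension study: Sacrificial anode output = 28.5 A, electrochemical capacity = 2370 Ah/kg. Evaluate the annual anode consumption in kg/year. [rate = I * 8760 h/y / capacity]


Annual consumption = current * hours per year / capacity
Rate = 28.5 * 8760 / 2370 = 105.3 kg/year

105.3 kg/year


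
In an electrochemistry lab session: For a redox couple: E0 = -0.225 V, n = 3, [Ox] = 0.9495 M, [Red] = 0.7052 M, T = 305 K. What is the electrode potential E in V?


Apply the Nernst equation: E = E0 + (RT/nF)*ln([Ox]/[Red])
Step 1: RT/nF = 8.314*305/(3*96485) = 0.0087605 V
Step 2: [Ox]/[Red] = 0.9495/0.7052 = 1.346427
Step 3: ln(1.346427) = 0.297454
Step 4: correction = 0.0087605 * 0.297454 = 0.003 V
E = -0.225 + 0.003 = -0.222 V

-0.222 V


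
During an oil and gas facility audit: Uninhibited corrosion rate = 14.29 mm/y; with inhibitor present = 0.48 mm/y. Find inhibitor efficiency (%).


Apply the inhibitor-efficiency definition: IE = (CR_blank − CR_inh)/CR_blank × 100
IE = (14.29 − 0.48) / 14.29 × 100
IE = 13.81 / 14.29 × 100 = 96.6 %

96.6 %


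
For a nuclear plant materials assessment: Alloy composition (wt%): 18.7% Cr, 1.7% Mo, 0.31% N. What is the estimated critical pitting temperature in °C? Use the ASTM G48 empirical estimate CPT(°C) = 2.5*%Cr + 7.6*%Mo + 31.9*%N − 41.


Apply the ASTM G48 empirical CPT estimate: CPT(°C) = 2.5*%Cr + 7.6*%Mo + 31.9*%N − 41
2.5*18.7 = 46.75; 7.6*1.7 = 12.92; 31.9*0.31 = 9.889
CPT = 46.75 + 12.92 + 9.889 − 41 = 28.559 °C
Rounded to 0.1 °C: CPT ≈ 28.6 °C

28.6 °C


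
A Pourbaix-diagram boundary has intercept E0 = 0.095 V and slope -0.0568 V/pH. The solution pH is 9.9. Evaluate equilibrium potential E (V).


Apply the Pourbaix line equation: E = E0 + slope*pH
E = 0.095 + (-0.0568)*9.9 = 0.095 + (-0.56232) = -0.46732 V
Rounded to 4 decimal places: E = -0.4673 V

-0.4673 V


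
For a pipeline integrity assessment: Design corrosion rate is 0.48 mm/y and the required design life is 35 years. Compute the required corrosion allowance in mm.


Corrosion allowance = CR × design life
CA = 0.48 * 35 = 16.8 mm

16.8 mm


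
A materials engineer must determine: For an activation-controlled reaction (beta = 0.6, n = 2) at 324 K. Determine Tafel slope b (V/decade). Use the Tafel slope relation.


Apply the Tafel slope relation: b = 2.303*R*T/(beta*n*F)
Numerator: 2.303 * 8.314 * 324 = 6203.67
Denominator: 0.6 * 2 * 96485 = 115782.0
b = 6203.67 / 115782.0 = 0.054 V/decade

0.054 V/decade


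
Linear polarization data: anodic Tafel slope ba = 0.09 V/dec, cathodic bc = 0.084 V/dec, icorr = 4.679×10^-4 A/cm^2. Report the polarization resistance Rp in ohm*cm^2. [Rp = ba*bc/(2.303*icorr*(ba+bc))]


Apply the Stern-Geary equation: Rp = ba*bc / (2.303*icorr*(ba+bc))
ba*bc = 0.09*0.084 = 0.00756
ba+bc = 0.174; 2.303*icorr*(ba+bc) = 2.303*4.679×10^-4*0.174 = 1.8749782×10^-4
Rp = 0.00756 / 1.8749782×10^-4 = 40.3 ohm*cm^2

40.3 ohm*cm^2


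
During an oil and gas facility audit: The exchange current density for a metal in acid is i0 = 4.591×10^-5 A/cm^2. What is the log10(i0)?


i0 = 4.591×10^-5 A/cm^2
log10(i0) = -4.338

-4.338


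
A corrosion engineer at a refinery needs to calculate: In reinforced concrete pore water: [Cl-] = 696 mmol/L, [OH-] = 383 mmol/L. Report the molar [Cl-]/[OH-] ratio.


Threshold parameter = [Cl-] / [OH-] (molar basis; both in mmol/L, so units cancel)
Ratio = 696 / 383 = 1.82

1.82


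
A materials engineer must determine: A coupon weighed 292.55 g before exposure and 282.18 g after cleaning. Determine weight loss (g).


Weight loss = initial − final
WL = 292.55 − 282.18 = 10.37 g

10.37 g


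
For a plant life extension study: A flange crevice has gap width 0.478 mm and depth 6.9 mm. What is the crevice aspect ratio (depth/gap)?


Aspect ratio = depth / gap
Ratio = 6.9 / 0.478 = 14.4

14.4


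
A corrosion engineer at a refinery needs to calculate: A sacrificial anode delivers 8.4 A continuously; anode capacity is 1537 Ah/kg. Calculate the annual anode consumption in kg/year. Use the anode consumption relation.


Annual consumption = current * hours per year / capacity
Rate = 8.4 * 8760 / 1537 = 47.9 kg/year

47.9 kg/year


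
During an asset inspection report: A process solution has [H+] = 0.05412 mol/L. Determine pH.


pH = −log10[H+]
pH = −log10(0.05412) = 1.27

1.27


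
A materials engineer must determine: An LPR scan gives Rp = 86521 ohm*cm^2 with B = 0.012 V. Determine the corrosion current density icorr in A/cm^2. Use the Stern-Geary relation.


Apply the Stern-Geary relation: icorr = B / Rp
icorr = 0.012 / 86521 = 1.387×10^-7 A/cm^2

1.387×10^-7 A/cm^2


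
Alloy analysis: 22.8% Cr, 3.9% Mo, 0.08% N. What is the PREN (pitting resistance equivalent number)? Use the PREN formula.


Apply the PREN formula: PREN = Cr + 3.3*Mo + 16*N
PREN = 22.8 + 3.3*3.9 + 16*0.08
PREN = 22.8 + 12.87 + 1.28 = 36.95

36.95


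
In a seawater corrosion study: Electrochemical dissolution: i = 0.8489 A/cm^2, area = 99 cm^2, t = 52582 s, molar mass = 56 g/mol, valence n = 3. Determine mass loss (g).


Apply Faraday's law: m = i*A*t*M / (n*F)
Total charge passed Q = i*A*t = 0.8489*99*52582 = 4419049.1202 C
m = Q*M/(n*F) = 4419049.1202*56/(3*96485) = 854.94032 g

854.94032 g


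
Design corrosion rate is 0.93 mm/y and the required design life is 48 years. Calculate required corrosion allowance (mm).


Corrosion allowance = CR × design life
CA = 0.93 * 48 = 44.64 mm

44.64 mm


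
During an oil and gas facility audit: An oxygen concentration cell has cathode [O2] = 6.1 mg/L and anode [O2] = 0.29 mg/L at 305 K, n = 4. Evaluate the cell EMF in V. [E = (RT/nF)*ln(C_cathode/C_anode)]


Apply the Nernst concentration-cell relation: E = (RT/nF)*ln(C_cathode/C_anode)
RT/nF = 8.314*305/(4*96485) = 0.00657037 V
ln(6.1/0.29) = 3.04616
E = 0.00657037 * 3.04616 = 0.02001 V

0.02001 V


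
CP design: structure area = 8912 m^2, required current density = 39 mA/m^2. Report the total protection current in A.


I = area * current density, then convert mA → A (÷1000)
I = 8912 * 39 / 1000 = 347.57 A

347.57 A


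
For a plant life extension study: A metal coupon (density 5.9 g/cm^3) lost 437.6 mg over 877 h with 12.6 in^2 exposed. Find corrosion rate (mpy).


Apply the mpy weight-loss relation: CR = 534 * W / (D * A * T)
Numerator: 534 * 437.6 = 233678.4
Denominator: 5.9 * 12.6 * 877 = 65196.18
CR = 233678.4 / 65196.18 = 3.58423 mpy

3.58423 mpy


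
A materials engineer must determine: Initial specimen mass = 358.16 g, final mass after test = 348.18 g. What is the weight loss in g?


Weight loss = initial − final
WL = 358.16 − 348.18 = 9.98 g

9.98 g


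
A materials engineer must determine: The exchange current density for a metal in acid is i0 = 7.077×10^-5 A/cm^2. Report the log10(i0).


i0 = 7.077×10^-5 A/cm^2
log10(i0) = -4.15

-4.15


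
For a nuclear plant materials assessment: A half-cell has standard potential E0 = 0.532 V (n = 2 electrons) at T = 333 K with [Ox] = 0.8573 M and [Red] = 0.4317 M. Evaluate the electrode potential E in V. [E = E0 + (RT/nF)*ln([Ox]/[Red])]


Apply the Nernst equation: E = E0 + (RT/nF)*ln([Ox]/[Red])
Step 1: RT/nF = 8.314*333/(2*96485) = 0.01434711 V
Step 2: [Ox]/[Red] = 0.8573/0.4317 = 1.98587
Step 3: ln(1.98587) = 0.686057
Step 4: correction = 0.01434711 * 0.686057 = 0.01 V
E = 0.532 + 0.01 = 0.542 V

0.542 V


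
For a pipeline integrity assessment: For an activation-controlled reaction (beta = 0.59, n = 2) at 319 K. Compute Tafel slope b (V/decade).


Apply the Tafel slope relation: b = 2.303*R*T/(beta*n*F)
Numerator: 2.303 * 8.314 * 319 = 6107.94
Denominator: 0.59 * 2 * 96485 = 113852.3
b = 6107.94 / 113852.3 = 0.054 V/decade

0.054 V/decade


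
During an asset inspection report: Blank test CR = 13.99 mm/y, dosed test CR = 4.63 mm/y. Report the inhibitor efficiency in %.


Apply the inhibitor-efficiency definition: IE = (CR_blank − CR_inh)/CR_blank × 100
IE = (13.99 − 4.63) / 13.99 × 100
IE = 9.36 / 13.99 × 100 = 66.9 %

66.9 %


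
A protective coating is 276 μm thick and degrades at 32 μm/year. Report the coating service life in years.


Service life = thickness / degradation rate
Life = 276 / 32 = 8.6 years

8.6 years


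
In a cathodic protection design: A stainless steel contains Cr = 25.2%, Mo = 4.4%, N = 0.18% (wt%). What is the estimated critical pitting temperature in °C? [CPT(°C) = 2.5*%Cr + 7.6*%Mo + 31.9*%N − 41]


Apply the ASTM G48 empirical CPT estimate: CPT(°C) = 2.5*%Cr + 7.6*%Mo + 31.9*%N − 41
2.5*25.2 = 63; 7.6*4.4 = 33.44; 31.9*0.18 = 5.742
CPT = 63 + 33.44 + 5.742 − 41 = 61.182 °C
Rounded to 0.1 °C: CPT ≈ 61.2 °C

61.2 °C


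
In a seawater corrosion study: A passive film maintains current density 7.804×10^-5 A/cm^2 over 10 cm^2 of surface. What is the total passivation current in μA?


I = i_pass * A, then convert A → μA (×10^6)
I = 7.804×10^-5 * 10 * 10^6 = 780.4 μA

780.4 μA


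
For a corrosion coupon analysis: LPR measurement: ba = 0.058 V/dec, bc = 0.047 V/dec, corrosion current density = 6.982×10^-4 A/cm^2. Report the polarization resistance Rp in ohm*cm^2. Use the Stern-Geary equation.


Apply the Stern-Geary equation: Rp = ba*bc / (2.303*icorr*(ba+bc))
ba*bc = 0.058*0.047 = 0.002726
ba+bc = 0.105; 2.303*icorr*(ba+bc) = 2.303*6.982×10^-4*0.105 = 1.6883523×10^-4
Rp = 0.002726 / 1.6883523×10^-4 = 16.15 ohm*cm^2

16.15 ohm*cm^2


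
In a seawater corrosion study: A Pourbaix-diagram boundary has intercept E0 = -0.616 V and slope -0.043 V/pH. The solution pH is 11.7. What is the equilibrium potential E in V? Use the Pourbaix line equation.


Apply the Pourbaix line equation: E = E0 + slope*pH
E = -0.616 + (-0.043)*11.7 = -0.616 + (-0.5031) = -1.1191 V
Rounded to 4 decimal places: E = -1.1191 V

-1.1191 V


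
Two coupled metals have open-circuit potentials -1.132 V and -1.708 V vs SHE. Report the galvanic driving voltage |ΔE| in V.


Driving voltage is the absolute potential difference.
|ΔE| = |-1.132 − (-1.708)| = 0.576 V

0.576 V


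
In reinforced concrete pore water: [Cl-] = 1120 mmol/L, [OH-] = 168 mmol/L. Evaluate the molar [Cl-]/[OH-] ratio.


Threshold parameter = [Cl-] / [OH-] (molar basis; both in mmol/L, so units cancel)
Ratio = 1120 / 168 = 6.67

6.67


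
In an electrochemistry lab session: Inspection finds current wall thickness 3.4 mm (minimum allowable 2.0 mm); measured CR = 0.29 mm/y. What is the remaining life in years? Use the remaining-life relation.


Apply the remaining-life relation: RL = (t_current − t_min) / CR
RL = (3.4 − 2.0) / 0.29 = 1.4 / 0.29 = 4.8 years

4.8 years


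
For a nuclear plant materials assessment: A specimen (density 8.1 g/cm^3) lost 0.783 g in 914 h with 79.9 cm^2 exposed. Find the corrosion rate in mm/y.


Apply the mm/y weight-loss relation: CR = 87600 * W / (D * A * T)
Numerator: 87600 * 0.783 = 68590.8
Denominator: 8.1 * 79.9 * 914 = 591531.66
CR = 68590.8 / 591531.66 = 0.116 mm/y

0.116 mm/y


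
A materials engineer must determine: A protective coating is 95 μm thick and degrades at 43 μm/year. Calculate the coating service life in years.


Service life = thickness / degradation rate
Life = 95 / 43 = 2.2 years

2.2 years


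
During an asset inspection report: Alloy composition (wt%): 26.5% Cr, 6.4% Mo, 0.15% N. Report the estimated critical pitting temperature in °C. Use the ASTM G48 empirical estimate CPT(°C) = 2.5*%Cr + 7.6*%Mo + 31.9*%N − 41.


Apply the ASTM G48 empirical CPT estimate: CPT(°C) = 2.5*%Cr + 7.6*%Mo + 31.9*%N − 41
2.5*26.5 = 66.25; 7.6*6.4 = 48.64; 31.9*0.15 = 4.785
CPT = 66.25 + 48.64 + 4.785 − 41 = 78.675 °C
Rounded to 0.1 °C: CPT ≈ 78.7 °C

78.7 °C


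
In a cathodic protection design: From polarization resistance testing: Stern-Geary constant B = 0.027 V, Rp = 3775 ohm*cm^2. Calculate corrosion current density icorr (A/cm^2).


Apply the Stern-Geary relation: icorr = B / Rp
icorr = 0.027 / 3775 = 7.152×10^-6 A/cm^2

7.152×10^-6 A/cm^2


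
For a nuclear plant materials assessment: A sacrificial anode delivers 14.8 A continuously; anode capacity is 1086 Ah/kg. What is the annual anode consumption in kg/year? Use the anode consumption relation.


Annual consumption = current * hours per year / capacity
Rate = 14.8 * 8760 / 1086 = 119.4 kg/year

119.4 kg/year


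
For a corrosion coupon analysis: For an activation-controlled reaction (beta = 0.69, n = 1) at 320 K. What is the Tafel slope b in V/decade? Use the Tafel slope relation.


Apply the Tafel slope relation: b = 2.303*R*T/(beta*n*F)
Numerator: 2.303 * 8.314 * 320 = 6127.09
Denominator: 0.69 * 1 * 96485 = 66574.65
b = 6127.09 / 66574.65 = 0.092 V/decade

0.092 V/decade


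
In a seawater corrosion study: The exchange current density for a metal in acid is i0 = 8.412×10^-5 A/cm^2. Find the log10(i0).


i0 = 8.412×10^-5 A/cm^2
log10(i0) = -4.075

-4.075


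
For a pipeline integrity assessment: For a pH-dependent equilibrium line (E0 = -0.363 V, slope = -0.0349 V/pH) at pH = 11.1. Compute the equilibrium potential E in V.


Apply the Pourbaix line equation: E = E0 + slope*pH
E = -0.363 + (-0.0349)*11.1 = -0.363 + (-0.38739) = -0.75039 V
Rounded to 3 decimal places: E = -0.750 V

-0.750 V


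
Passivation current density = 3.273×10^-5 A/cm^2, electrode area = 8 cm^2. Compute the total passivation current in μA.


I = i_pass * A, then convert A → μA (×10^6)
I = 3.273×10^-5 * 8 * 10^6 = 261.84 μA

261.84 μA


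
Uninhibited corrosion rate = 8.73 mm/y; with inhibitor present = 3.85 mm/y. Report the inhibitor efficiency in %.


Apply the inhibitor-efficiency definition: IE = (CR_blank − CR_inh)/CR_blank × 100
IE = (8.73 − 3.85) / 8.73 × 100
IE = 4.88 / 8.73 × 100 = 55.9 %

55.9 %


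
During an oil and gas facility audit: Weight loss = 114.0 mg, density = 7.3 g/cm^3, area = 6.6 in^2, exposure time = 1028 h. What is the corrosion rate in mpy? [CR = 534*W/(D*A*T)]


Apply the mpy weight-loss relation: CR = 534 * W / (D * A * T)
Numerator: 534 * 114.0 = 60876.0
Denominator: 7.3 * 6.6 * 1028 = 49529.04
CR = 60876.0 / 49529.04 = 1.229 mpy

1.229 mpy


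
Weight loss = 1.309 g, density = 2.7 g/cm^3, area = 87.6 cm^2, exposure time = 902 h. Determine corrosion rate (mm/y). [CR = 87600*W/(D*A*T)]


Apply the mm/y weight-loss relation: CR = 87600 * W / (D * A * T)
Numerator: 87600 * 1.309 = 114668.4
Denominator: 2.7 * 87.6 * 902 = 213341.04
CR = 114668.4 / 213341.04 = 0.5375 mm/y

0.5375 mm/y


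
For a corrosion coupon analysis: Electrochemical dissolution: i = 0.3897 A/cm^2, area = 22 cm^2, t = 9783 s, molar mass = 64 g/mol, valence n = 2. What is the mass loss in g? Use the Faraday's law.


Apply Faraday's law: m = i*A*t*M / (n*F)
Total charge passed Q = i*A*t = 0.3897*22*9783 = 83873.5722 C
m = Q*M/(n*F) = 83873.5722*64/(2*96485) = 27.81732 g

27.81732 g


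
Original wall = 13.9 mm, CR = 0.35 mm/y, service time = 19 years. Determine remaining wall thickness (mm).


Remaining wall = original − CR × time
t = 13.9 − 0.35*19 = 13.9 − 6.65 = 7.25 mm

7.25 mm


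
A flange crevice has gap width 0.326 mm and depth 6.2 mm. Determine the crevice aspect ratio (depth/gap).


Aspect ratio = depth / gap
Ratio = 6.2 / 0.326 = 19.0

19.0


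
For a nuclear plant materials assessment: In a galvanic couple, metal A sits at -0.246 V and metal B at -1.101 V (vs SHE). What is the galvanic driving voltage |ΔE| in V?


Driving voltage is the absolute potential difference.
|ΔE| = |-0.246 − (-1.101)| = 0.855 V

0.855 V


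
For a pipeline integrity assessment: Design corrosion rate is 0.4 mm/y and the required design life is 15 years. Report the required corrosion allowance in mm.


Corrosion allowance = CR × design life
CA = 0.4 * 15 = 6.0 mm

6.0 mm


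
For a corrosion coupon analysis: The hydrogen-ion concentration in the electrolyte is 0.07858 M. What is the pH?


pH = −log10[H+]
pH = −log10(0.07858) = 1.1

1.1


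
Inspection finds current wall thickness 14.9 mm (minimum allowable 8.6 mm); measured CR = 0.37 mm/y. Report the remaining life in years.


Apply the remaining-life relation: RL = (t_current − t_min) / CR
RL = (14.9 − 8.6) / 0.37 = 6.3 / 0.37 = 17.0 years

17.0 years


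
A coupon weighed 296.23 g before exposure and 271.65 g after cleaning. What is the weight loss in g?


Weight loss = initial − final
WL = 296.23 − 271.65 = 24.58 g

24.58 g


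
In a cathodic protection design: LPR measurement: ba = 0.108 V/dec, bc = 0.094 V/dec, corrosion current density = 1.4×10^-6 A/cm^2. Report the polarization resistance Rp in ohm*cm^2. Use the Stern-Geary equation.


Apply the Stern-Geary equation: Rp = ba*bc / (2.303*icorr*(ba+bc))
ba*bc = 0.108*0.094 = 0.010152
ba+bc = 0.202; 2.303*icorr*(ba+bc) = 2.303*1.4×10^-6*0.202 = 6.512884×10^-7
Rp = 0.010152 / 6.512884×10^-7 = 15587.6 ohm*cm^2

15587.6 ohm*cm^2


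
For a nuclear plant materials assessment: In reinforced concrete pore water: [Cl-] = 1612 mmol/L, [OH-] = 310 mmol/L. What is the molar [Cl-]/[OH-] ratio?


Threshold parameter = [Cl-] / [OH-] (molar basis; both in mmol/L, so units cancel)
Ratio = 1612 / 310 = 5.2

5.2


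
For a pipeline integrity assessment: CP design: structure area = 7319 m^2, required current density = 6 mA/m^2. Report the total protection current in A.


I = area * current density, then convert mA → A (÷1000)
I = 7319 * 6 / 1000 = 43.91 A

43.91 A


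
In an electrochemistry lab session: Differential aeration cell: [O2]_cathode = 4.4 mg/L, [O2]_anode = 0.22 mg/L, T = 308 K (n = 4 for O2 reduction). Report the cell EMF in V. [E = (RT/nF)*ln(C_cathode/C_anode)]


Apply the Nernst concentration-cell relation: E = (RT/nF)*ln(C_cathode/C_anode)
RT/nF = 8.314*308/(4*96485) = 0.006635 V
ln(4.4/0.22) = 2.99573
E = 0.006635 * 2.99573 = 0.01988 V

0.01988 V


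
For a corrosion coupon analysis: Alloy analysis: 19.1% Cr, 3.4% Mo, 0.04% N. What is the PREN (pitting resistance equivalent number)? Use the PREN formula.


Apply the PREN formula: PREN = Cr + 3.3*Mo + 16*N
PREN = 19.1 + 3.3*3.4 + 16*0.04
PREN = 19.1 + 11.22 + 0.64 = 30.96

30.96


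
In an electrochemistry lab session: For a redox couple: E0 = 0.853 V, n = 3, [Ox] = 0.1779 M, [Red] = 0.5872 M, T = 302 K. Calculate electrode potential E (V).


Apply the Nernst equation: E = E0 + (RT/nF)*ln([Ox]/[Red])
Step 1: RT/nF = 8.314*302/(3*96485) = 0.00867433 V
Step 2: [Ox]/[Red] = 0.1779/0.5872 = 0.302963
Step 3: ln(0.302963) = -1.194145
Step 4: correction = 0.00867433 * -1.194145 = -0.0104 V
E = 0.853 + -0.0104 = 0.8426 V

0.8426 V


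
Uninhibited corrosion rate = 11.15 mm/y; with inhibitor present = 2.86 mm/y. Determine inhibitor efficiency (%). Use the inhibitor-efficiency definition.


Apply the inhibitor-efficiency definition: IE = (CR_blank − CR_inh)/CR_blank × 100
IE = (11.15 − 2.86) / 11.15 × 100
IE = 8.29 / 11.15 × 100 = 74.3 %

74.3 %


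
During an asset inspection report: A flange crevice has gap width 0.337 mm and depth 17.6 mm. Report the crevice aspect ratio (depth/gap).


Aspect ratio = depth / gap
Ratio = 17.6 / 0.337 = 52.2

52.2


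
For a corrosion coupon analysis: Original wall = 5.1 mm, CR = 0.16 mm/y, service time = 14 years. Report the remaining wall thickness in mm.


Remaining wall = original − CR × time
t = 5.1 − 0.16*14 = 5.1 − 2.24 = 2.86 mm

2.86 mm


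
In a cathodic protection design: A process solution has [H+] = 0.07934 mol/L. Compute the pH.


pH = −log10[H+]
pH = −log10(0.07934) = 1.1

1.1


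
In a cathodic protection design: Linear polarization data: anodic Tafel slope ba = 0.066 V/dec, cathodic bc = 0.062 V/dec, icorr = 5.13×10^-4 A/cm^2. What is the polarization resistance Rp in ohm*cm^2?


Apply the Stern-Geary equation: Rp = ba*bc / (2.303*icorr*(ba+bc))
ba*bc = 0.066*0.062 = 0.004092
ba+bc = 0.128; 2.303*icorr*(ba+bc) = 2.303*5.13×10^-4*0.128 = 1.5122419×10^-4
Rp = 0.004092 / 1.5122419×10^-4 = 27.06 ohm*cm^2

27.06 ohm*cm^2


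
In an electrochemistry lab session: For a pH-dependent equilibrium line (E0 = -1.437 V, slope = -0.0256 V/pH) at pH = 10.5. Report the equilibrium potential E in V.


Apply the Pourbaix line equation: E = E0 + slope*pH
E = -1.437 + (-0.0256)*10.5 = -1.437 + (-0.2688) = -1.7058 V
Rounded to 4 decimal places: E = -1.7058 V

-1.7058 V


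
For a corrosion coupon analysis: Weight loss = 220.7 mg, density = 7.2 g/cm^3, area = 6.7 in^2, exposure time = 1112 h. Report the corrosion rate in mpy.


Apply the mpy weight-loss relation: CR = 534 * W / (D * A * T)
Numerator: 534 * 220.7 = 117853.8
Denominator: 7.2 * 6.7 * 1112 = 53642.88
CR = 117853.8 / 53642.88 = 2.197 mpy

2.197 mpy


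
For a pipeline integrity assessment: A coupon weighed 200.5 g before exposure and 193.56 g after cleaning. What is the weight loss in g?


Weight loss = initial − final
WL = 200.5 − 193.56 = 6.94 g

6.94 g


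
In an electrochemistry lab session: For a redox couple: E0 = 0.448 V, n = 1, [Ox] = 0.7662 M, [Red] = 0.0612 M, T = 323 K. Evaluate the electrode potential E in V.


Apply the Nernst equation: E = E0 + (RT/nF)*ln([Ox]/[Red])
Step 1: RT/nF = 8.314*323/(1*96485) = 0.02783253 V
Step 2: [Ox]/[Red] = 0.7662/0.0612 = 12.519608
Step 3: ln(12.519608) = 2.527296
Step 4: correction = 0.02783253 * 2.527296 = 0.0703 V
E = 0.448 + 0.0703 = 0.5183 V

0.5183 V


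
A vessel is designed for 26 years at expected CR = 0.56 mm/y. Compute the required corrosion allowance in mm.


Corrosion allowance = CR × design life
CA = 0.56 * 26 = 14.56 mm

14.56 mm


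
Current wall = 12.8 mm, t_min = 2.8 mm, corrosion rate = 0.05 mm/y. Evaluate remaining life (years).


Apply the remaining-life relation: RL = (t_current − t_min) / CR
RL = (12.8 − 2.8) / 0.05 = 10.0 / 0.05 = 200.0 years

200.0 years


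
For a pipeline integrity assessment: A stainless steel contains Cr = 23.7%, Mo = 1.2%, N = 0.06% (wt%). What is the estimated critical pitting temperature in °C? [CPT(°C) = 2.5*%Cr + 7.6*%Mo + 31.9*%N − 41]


Apply the ASTM G48 empirical CPT estimate: CPT(°C) = 2.5*%Cr + 7.6*%Mo + 31.9*%N − 41
2.5*23.7 = 59.25; 7.6*1.2 = 9.12; 31.9*0.06 = 1.914
CPT = 59.25 + 9.12 + 1.914 − 41 = 29.284 °C
Rounded to 0.1 °C: CPT ≈ 29.3 °C

29.3 °C


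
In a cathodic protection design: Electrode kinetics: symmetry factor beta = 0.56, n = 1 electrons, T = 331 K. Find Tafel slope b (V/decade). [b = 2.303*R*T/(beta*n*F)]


Apply the Tafel slope relation: b = 2.303*R*T/(beta*n*F)
Numerator: 2.303 * 8.314 * 331 = 6337.7
Denominator: 0.56 * 1 * 96485 = 54031.6
b = 6337.7 / 54031.6 = 0.1173 V/decade

0.1173 V/decade


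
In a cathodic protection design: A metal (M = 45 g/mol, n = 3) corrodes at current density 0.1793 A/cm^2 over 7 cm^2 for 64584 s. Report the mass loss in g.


Apply Faraday's law: m = i*A*t*M / (n*F)
Total charge passed Q = i*A*t = 0.1793*7*64584 = 81059.3784 C
m = Q*M/(n*F) = 81059.3784*45/(3*96485) = 12.60186 g

12.60186 g


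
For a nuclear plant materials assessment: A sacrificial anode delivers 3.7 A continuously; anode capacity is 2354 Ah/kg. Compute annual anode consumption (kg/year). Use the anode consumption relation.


Annual consumption = current * hours per year / capacity
Rate = 3.7 * 8760 / 2354 = 13.8 kg/year

13.8 kg/year


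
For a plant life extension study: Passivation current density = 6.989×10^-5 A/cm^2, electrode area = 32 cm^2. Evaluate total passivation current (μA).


I = i_pass * A, then convert A → μA (×10^6)
I = 6.989×10^-5 * 32 * 10^6 = 2236.48 μA

2236.48 μA


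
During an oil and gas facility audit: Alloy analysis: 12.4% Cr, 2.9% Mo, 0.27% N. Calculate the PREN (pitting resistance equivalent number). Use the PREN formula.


Apply the PREN formula: PREN = Cr + 3.3*Mo + 16*N
PREN = 12.4 + 3.3*2.9 + 16*0.27
PREN = 12.4 + 9.57 + 4.32 = 26.29

26.29


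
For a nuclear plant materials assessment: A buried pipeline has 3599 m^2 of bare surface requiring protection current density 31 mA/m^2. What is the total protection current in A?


I = area * current density, then convert mA → A (÷1000)
I = 3599 * 31 / 1000 = 111.57 A

111.57 A


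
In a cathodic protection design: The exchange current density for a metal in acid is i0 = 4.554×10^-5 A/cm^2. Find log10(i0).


i0 = 4.554×10^-5 A/cm^2
log10(i0) = -4.342

-4.342


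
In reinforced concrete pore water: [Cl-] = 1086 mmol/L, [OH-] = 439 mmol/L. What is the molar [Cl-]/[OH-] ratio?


Threshold parameter = [Cl-] / [OH-] (molar basis; both in mmol/L, so units cancel)
Ratio = 1086 / 439 = 2.47

2.47


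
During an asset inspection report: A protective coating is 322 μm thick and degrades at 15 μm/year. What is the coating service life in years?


Service life = thickness / degradation rate
Life = 322 / 15 = 21.5 years

21.5 years


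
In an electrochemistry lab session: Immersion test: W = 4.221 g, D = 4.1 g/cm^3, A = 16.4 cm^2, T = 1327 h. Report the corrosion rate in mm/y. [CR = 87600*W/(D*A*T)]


Apply the mm/y weight-loss relation: CR = 87600 * W / (D * A * T)
Numerator: 87600 * 4.221 = 369759.6
Denominator: 4.1 * 16.4 * 1327 = 89227.48
CR = 369759.6 / 89227.48 = 4.14401 mm/y

4.14401 mm/y


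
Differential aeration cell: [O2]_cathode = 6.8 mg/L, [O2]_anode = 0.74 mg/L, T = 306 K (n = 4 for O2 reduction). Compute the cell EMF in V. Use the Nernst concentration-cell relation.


Apply the Nernst concentration-cell relation: E = (RT/nF)*ln(C_cathode/C_anode)
RT/nF = 8.314*306/(4*96485) = 0.00659192 V
ln(6.8/0.74) = 2.21803
E = 0.00659192 * 2.21803 = 0.01462 V

0.01462 V


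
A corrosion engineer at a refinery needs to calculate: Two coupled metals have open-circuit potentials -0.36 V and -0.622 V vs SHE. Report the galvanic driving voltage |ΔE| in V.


Driving voltage is the absolute potential difference.
|ΔE| = |-0.36 − (-0.622)| = 0.262 V

0.262 V


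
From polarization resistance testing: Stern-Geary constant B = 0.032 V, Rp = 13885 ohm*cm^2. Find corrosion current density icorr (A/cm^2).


Apply the Stern-Geary relation: icorr = B / Rp
icorr = 0.032 / 13885 = 2.305×10^-6 A/cm^2

2.305×10^-6 A/cm^2


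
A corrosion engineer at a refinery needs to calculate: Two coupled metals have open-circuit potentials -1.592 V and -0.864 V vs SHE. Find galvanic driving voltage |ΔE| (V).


Driving voltage is the absolute potential difference.
|ΔE| = |-1.592 − (-0.864)| = 0.728 V

0.728 V


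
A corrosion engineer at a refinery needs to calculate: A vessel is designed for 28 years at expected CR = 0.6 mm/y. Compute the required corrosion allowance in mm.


Corrosion allowance = CR × design life
CA = 0.6 * 28 = 16.8 mm

16.8 mm


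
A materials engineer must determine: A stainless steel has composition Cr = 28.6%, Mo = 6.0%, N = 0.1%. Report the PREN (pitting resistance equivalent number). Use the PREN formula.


Apply the PREN formula: PREN = Cr + 3.3*Mo + 16*N
PREN = 28.6 + 3.3*6.0 + 16*0.1
PREN = 28.6 + 19.8 + 1.6 = 50.0

50.0


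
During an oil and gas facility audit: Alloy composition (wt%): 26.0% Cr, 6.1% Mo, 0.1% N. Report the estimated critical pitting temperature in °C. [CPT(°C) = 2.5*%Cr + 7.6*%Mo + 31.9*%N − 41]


Apply the ASTM G48 empirical CPT estimate: CPT(°C) = 2.5*%Cr + 7.6*%Mo + 31.9*%N − 41
2.5*26.0 = 65; 7.6*6.1 = 46.36; 31.9*0.1 = 3.19
CPT = 65 + 46.36 + 3.19 − 41 = 73.55 °C
Rounded to 0.1 °C: CPT ≈ 73.6 °C

73.6 °C


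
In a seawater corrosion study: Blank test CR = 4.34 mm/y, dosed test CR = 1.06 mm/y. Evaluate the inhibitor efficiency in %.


Apply the inhibitor-efficiency definition: IE = (CR_blank − CR_inh)/CR_blank × 100
IE = (4.34 − 1.06) / 4.34 × 100
IE = 3.28 / 4.34 × 100 = 75.6 %

75.6 %


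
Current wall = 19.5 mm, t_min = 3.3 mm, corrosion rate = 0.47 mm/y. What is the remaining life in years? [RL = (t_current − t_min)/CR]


Apply the remaining-life relation: RL = (t_current − t_min) / CR
RL = (19.5 − 3.3) / 0.47 = 16.2 / 0.47 = 34.5 years

34.5 years


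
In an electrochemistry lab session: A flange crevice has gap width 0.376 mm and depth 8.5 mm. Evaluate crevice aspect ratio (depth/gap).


Aspect ratio = depth / gap
Ratio = 8.5 / 0.376 = 22.6

22.6


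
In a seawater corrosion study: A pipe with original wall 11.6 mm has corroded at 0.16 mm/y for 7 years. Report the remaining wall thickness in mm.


Remaining wall = original − CR × time
t = 11.6 − 0.16*7 = 11.6 − 1.12 = 10.48 mm

10.48 mm


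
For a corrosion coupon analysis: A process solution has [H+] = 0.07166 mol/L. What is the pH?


pH = −log10[H+]
pH = −log10(0.07166) = 1.14

1.14


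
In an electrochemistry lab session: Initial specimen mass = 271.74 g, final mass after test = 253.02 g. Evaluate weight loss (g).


Weight loss = initial − final
WL = 271.74 − 253.02 = 18.72 g

18.72 g


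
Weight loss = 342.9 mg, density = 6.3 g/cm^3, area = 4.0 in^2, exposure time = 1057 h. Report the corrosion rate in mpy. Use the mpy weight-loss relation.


Apply the mpy weight-loss relation: CR = 534 * W / (D * A * T)
Numerator: 534 * 342.9 = 183108.6
Denominator: 6.3 * 4.0 * 1057 = 26636.4
CR = 183108.6 / 26636.4 = 6.8744 mpy

6.8744 mpy


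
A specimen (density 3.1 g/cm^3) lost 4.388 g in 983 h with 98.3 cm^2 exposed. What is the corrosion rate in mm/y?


Apply the mm/y weight-loss relation: CR = 87600 * W / (D * A * T)
Numerator: 87600 * 4.388 = 384388.8
Denominator: 3.1 * 98.3 * 983 = 299549.59
CR = 384388.8 / 299549.59 = 1.28322 mm/y

1.28322 mm/y


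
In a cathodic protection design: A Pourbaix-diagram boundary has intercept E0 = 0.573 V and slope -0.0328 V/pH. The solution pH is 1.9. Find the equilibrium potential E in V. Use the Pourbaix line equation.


Apply the Pourbaix line equation: E = E0 + slope*pH
E = 0.573 + (-0.0328)*1.9 = 0.573 + (-0.06232) = 0.51068 V
Rounded to 3 decimal places: E = 0.511 V

0.511 V


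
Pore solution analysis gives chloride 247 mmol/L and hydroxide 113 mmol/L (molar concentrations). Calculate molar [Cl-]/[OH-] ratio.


Threshold parameter = [Cl-] / [OH-] (molar basis; both in mmol/L, so units cancel)
Ratio = 247 / 113 = 2.19

2.19


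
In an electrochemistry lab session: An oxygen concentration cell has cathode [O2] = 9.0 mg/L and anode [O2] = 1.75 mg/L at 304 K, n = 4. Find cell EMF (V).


Apply the Nernst concentration-cell relation: E = (RT/nF)*ln(C_cathode/C_anode)
RT/nF = 8.314*304/(4*96485) = 0.00654883 V
ln(9.0/1.75) = 1.63761
E = 0.00654883 * 1.63761 = 0.01072 V

0.01072 V


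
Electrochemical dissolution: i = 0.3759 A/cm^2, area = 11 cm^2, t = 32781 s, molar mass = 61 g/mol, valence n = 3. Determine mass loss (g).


Apply Faraday's law: m = i*A*t*M / (n*F)
Total charge passed Q = i*A*t = 0.3759*11*32781 = 135546.1569 C
m = Q*M/(n*F) = 135546.1569*61/(3*96485) = 28.565 g

28.565 g


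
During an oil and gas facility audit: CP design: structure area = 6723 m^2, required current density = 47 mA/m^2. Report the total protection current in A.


I = area * current density, then convert mA → A (÷1000)
I = 6723 * 47 / 1000 = 315.98 A

315.98 A


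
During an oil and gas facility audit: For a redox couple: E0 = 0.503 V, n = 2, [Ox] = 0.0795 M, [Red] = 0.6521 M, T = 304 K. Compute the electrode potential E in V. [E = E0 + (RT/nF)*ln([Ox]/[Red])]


Apply the Nernst equation: E = E0 + (RT/nF)*ln([Ox]/[Red])
Step 1: RT/nF = 8.314*304/(2*96485) = 0.01309766 V
Step 2: [Ox]/[Red] = 0.0795/0.6521 = 0.121914
Step 3: ln(0.121914) = -2.104439
Step 4: correction = 0.01309766 * -2.104439 = -0.0276 V
E = 0.503 + -0.0276 = 0.4754 V

0.4754 V


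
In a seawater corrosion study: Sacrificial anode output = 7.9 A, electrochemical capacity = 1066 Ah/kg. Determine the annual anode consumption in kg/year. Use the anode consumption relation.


Annual consumption = current * hours per year / capacity
Rate = 7.9 * 8760 / 1066 = 64.9 kg/year

64.9 kg/year


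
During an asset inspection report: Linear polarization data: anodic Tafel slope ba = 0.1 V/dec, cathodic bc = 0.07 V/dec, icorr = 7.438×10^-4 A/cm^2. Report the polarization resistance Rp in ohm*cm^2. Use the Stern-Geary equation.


Apply the Stern-Geary equation: Rp = ba*bc / (2.303*icorr*(ba+bc))
ba*bc = 0.1*0.07 = 0.007
ba+bc = 0.17; 2.303*icorr*(ba+bc) = 2.303*7.438×10^-4*0.17 = 2.9120514×10^-4
Rp = 0.007 / 2.9120514×10^-4 = 24.04 ohm*cm^2

24.04 ohm*cm^2


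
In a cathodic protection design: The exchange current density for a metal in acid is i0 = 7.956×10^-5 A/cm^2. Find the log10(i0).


i0 = 7.956×10^-5 A/cm^2
log10(i0) = -4.099

-4.099


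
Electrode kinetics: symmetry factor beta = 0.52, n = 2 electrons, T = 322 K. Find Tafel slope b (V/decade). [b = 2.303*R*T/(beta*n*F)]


Apply the Tafel slope relation: b = 2.303*R*T/(beta*n*F)
Numerator: 2.303 * 8.314 * 322 = 6165.38
Denominator: 0.52 * 2 * 96485 = 100344.4
b = 6165.38 / 100344.4 = 0.0614 V/decade

0.0614 V/decade


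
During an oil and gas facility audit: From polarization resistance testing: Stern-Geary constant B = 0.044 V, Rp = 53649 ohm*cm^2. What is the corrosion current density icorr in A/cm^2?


Apply the Stern-Geary relation: icorr = B / Rp
icorr = 0.044 / 53649 = 8.201×10^-7 A/cm^2

8.201×10^-7 A/cm^2


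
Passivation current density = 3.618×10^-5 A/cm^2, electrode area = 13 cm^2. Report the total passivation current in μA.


I = i_pass * A, then convert A → μA (×10^6)
I = 3.618×10^-5 * 13 * 10^6 = 470.34 μA

470.34 μA


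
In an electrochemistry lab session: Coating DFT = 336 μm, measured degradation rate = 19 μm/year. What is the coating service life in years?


Service life = thickness / degradation rate
Life = 336 / 19 = 17.7 years

17.7 years


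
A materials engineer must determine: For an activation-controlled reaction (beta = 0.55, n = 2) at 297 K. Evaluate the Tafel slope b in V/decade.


Apply the Tafel slope relation: b = 2.303*R*T/(beta*n*F)
Numerator: 2.303 * 8.314 * 297 = 5686.7
Denominator: 0.55 * 2 * 96485 = 106133.5
b = 5686.7 / 106133.5 = 0.054 V/decade

0.054 V/decade


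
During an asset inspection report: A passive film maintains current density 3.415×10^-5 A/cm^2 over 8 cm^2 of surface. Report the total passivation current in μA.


I = i_pass * A, then convert A → μA (×10^6)
I = 3.415×10^-5 * 8 * 10^6 = 273.2 μA

273.2 μA


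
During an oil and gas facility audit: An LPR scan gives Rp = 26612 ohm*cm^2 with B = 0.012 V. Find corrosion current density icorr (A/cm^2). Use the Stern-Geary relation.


Apply the Stern-Geary relation: icorr = B / Rp
icorr = 0.012 / 26612 = 4.509×10^-7 A/cm^2

4.509×10^-7 A/cm^2


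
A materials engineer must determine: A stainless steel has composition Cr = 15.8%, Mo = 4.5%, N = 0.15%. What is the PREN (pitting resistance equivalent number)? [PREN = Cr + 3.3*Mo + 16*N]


Apply the PREN formula: PREN = Cr + 3.3*Mo + 16*N
PREN = 15.8 + 3.3*4.5 + 16*0.15
PREN = 15.8 + 14.85 + 2.4 = 33.05

33.05


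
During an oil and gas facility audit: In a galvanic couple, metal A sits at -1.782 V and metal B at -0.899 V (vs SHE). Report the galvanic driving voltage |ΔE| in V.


Driving voltage is the absolute potential difference.
|ΔE| = |-1.782 − (-0.899)| = 0.883 V

0.883 V


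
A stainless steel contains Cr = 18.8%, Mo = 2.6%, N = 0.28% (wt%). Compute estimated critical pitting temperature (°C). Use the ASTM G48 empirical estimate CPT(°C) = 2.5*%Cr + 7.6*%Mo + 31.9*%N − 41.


Apply the ASTM G48 empirical CPT estimate: CPT(°C) = 2.5*%Cr + 7.6*%Mo + 31.9*%N − 41
2.5*18.8 = 47; 7.6*2.6 = 19.76; 31.9*0.28 = 8.932
CPT = 47 + 19.76 + 8.932 − 41 = 34.692 °C
Rounded to 0.1 °C: CPT ≈ 34.7 °C

34.7 °C


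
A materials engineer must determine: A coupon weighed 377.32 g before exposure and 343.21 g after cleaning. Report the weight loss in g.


Weight loss = initial − final
WL = 377.32 − 343.21 = 34.11 g

34.11 g


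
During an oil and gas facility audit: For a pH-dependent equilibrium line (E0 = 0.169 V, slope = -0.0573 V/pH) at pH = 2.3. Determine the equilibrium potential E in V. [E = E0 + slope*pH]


Apply the Pourbaix line equation: E = E0 + slope*pH
E = 0.169 + (-0.0573)*2.3 = 0.169 + (-0.13179) = 0.03721 V
Rounded to 3 decimal places: E = 0.037 V

0.037 V


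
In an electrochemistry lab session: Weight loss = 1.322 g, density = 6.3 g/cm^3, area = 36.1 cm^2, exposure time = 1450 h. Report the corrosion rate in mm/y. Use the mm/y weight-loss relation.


Apply the mm/y weight-loss relation: CR = 87600 * W / (D * A * T)
Numerator: 87600 * 1.322 = 115807.2
Denominator: 6.3 * 36.1 * 1450 = 329773.5
CR = 115807.2 / 329773.5 = 0.351172 mm/y

0.351172 mm/y


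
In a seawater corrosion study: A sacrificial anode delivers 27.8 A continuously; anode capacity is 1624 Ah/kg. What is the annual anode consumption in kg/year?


Annual consumption = current * hours per year / capacity
Rate = 27.8 * 8760 / 1624 = 150.0 kg/year

150.0 kg/year


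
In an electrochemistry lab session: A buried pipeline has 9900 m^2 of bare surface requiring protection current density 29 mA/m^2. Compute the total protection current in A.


I = area * current density, then convert mA → A (÷1000)
I = 9900 * 29 / 1000 = 287.1 A

287.1 A


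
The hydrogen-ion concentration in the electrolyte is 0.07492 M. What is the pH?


pH = −log10[H+]
pH = −log10(0.07492) = 1.13

1.13


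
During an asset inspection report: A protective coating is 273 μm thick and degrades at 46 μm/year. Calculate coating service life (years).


Service life = thickness / degradation rate
Life = 273 / 46 = 5.9 years

5.9 years


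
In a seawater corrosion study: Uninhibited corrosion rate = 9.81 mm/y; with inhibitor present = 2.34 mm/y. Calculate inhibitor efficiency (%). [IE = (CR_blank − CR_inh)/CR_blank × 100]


Apply the inhibitor-efficiency definition: IE = (CR_blank − CR_inh)/CR_blank × 100
IE = (9.81 − 2.34) / 9.81 × 100
IE = 7.47 / 9.81 × 100 = 76.1 %

76.1 %


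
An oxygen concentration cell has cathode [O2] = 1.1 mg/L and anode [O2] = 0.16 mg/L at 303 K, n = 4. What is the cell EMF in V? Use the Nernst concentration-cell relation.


Apply the Nernst concentration-cell relation: E = (RT/nF)*ln(C_cathode/C_anode)
RT/nF = 8.314*303/(4*96485) = 0.00652729 V
ln(1.1/0.16) = 1.92789
E = 0.00652729 * 1.92789 = 0.01258 V

0.01258 V


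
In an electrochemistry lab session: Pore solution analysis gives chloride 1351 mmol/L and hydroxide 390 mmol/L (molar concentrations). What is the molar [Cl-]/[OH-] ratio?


Threshold parameter = [Cl-] / [OH-] (molar basis; both in mmol/L, so units cancel)
Ratio = 1351 / 390 = 3.46

3.46


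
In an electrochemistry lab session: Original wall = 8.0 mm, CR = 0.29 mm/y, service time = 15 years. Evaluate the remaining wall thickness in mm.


Remaining wall = original − CR × time
t = 8.0 − 0.29*15 = 8.0 − 4.35 = 3.65 mm

3.65 mm
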